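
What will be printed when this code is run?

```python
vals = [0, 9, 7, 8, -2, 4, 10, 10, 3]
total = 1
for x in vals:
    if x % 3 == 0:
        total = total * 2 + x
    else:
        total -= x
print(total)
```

x=0: %3==0, total = 1*2+0 = 2
x=9: %3==0, total = 2*2+9 = 13
x=7: not %3==0, total = 13-7 = 6
x=8: not %3==0, total = 6-8 = -2
x=-2: not %3==0, total = (-2)-(-2) = 0
x=4: not %3==0, total = 0-4 = -4
x=10: not %3==0, total = (-4)-10 = -14
x=10: not %3==0, total = (-14)-10 = -24
x=3: %3==0, total = (-24)*2+3 = -45

-45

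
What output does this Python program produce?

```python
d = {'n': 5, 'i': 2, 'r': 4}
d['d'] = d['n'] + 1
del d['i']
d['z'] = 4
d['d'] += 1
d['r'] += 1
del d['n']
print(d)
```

d['d'] = d['n']+1 = 6 → {'n': 5, 'i': 2, 'r': 4, 'd': 6}
del 'i' → {'n': 5, 'r': 4, 'd': 6}
d['z'] = 4 → {'n': 5, 'r': 4, 'd': 6, 'z': 4}
d['d'] = 6+1 = 7 → {'n': 5, 'r': 4, 'd': 7, 'z': 4}
d['r'] = 4+1 = 5 → {'n': 5, 'r': 5, 'd': 7, 'z': 4}
del 'n' → {'r': 5, 'd': 7, 'z': 4}

{'r': 5, 'd': 7, 'z': 4}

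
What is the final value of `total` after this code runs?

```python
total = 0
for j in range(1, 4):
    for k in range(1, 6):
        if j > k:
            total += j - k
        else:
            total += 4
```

j=1,k=1: not 1>1, total = 0+4 = 4
j=1,k=2: not 1>2, total = 4+4 = 8
j=1,k=3: not 1>3, total = 8+4 = 12
j=1,k=4: not 1>4, total = 12+4 = 16
j=1,k=5: not 1>5, total = 16+4 = 20
j=2,k=1: 2>1, total = 20+1 = 21
j=2,k=2: not 2>2, total = 21+4 = 25
j=2,k=3: not 2>3, total = 25+4 = 29
j=2,k=4: not 2>4, total = 29+4 = 33
j=2,k=5: not 2>5, total = 33+4 = 37
j=3,k=1: 3>1, total = 37+2 = 39
j=3,k=2: 3>2, total = 39+1 = 40
j=3,k=3: not 3>3, total = 40+4 = 44
j=3,k=4: not 3>4, total = 44+4 = 48
j=3,k=5: not 3>5, total = 48+4 = 52

52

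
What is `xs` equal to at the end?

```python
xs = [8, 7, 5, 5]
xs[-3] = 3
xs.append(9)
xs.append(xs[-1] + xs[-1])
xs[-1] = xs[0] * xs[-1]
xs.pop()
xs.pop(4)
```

xs[-3] = 3 → [8, 3, 5, 5]
append 9 → [8, 3, 5, 5, 9]
append xs[-1]+xs[-1] = 9+9 = 18 → [8, 3, 5, 5, 9, 18]
xs[-1] = xs[0]*xs[-1] = 8*18 = 144 → [8, 3, 5, 5, 9, 144]
pop() removes 144 → [8, 3, 5, 5, 9]
pop(4) removes 9 → [8, 3, 5, 5]

[8, 3, 5, 5]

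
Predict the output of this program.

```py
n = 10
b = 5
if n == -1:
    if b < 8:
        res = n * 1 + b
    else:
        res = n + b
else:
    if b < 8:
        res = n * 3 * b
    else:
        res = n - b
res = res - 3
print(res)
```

n=10, b=5
n == -1 is False; b < 8 is True
→ res = n * 3 * b = 150
res = 150-3 = 147

147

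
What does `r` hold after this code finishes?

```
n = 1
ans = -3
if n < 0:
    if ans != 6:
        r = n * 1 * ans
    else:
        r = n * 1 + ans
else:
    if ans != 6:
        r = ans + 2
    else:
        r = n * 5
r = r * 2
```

n=1, ans=-3
n < 0 is False; ans != 6 is True
→ r = ans + 2 = -1
r = (-1)*2 = -2

-2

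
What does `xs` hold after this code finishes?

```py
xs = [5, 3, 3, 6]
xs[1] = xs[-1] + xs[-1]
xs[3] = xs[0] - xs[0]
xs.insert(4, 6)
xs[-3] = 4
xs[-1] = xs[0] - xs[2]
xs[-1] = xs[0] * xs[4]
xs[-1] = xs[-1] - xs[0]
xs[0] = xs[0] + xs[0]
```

[10, 12, 4, 0, 0]

xs[1] = xs[-1]+xs[-1] = 6+6 = 12 → [5, 12, 3, 6]
xs[3] = xs[0]-xs[0] = 5-5 = 0 → [5, 12, 3, 0]
insert 6 at 4 → [5, 12, 3, 0, 6]
xs[-3] = 4 → [5, 12, 4, 0, 6]
xs[-1] = xs[0]-xs[2] = 5-4 = 1 → [5, 12, 4, 0, 1]
xs[-1] = xs[0]*xs[4] = 5*1 = 5 → [5, 12, 4, 0, 5]
xs[-1] = xs[-1]-xs[0] = 5-5 = 0 → [5, 12, 4, 0, 0]
xs[0] = xs[0]+xs[0] = 5+5 = 10 → [10, 12, 4, 0, 0]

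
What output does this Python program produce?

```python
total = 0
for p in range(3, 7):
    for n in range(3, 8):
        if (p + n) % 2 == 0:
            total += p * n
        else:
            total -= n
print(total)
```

170

p=3,n=3: even sum, total = 0+9 = 9
p=3,n=4: odd sum, total = 9-4 = 5
p=3,n=5: even sum, total = 5+15 = 20
p=3,n=6: odd sum, total = 20-6 = 14
p=3,n=7: even sum, total = 14+21 = 35
p=4,n=3: odd sum, total = 35-3 = 32
p=4,n=4: even sum, total = 32+16 = 48
p=4,n=5: odd sum, total = 48-5 = 43
p=4,n=6: even sum, total = 43+24 = 67
p=4,n=7: odd sum, total = 67-7 = 60
p=5,n=3: even sum, total = 60+15 = 75
p=5,n=4: odd sum, total = 75-4 = 71
p=5,n=5: even sum, total = 71+25 = 96
p=5,n=6: odd sum, total = 96-6 = 90
p=5,n=7: even sum, total = 90+35 = 125
p=6,n=3: odd sum, total = 125-3 = 122
p=6,n=4: even sum, total = 122+24 = 146
p=6,n=5: odd sum, total = 146-5 = 141
p=6,n=6: even sum, total = 141+36 = 177
p=6,n=7: odd sum, total = 177-7 = 170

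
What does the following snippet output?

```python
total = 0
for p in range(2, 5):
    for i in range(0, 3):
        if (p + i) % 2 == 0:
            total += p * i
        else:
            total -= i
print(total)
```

11

p=2,i=0: even sum, total = 0+0 = 0
p=2,i=1: odd sum, total = 0-1 = -1
p=2,i=2: even sum, total = (-1)+4 = 3
p=3,i=0: odd sum, total = 3-0 = 3
p=3,i=1: even sum, total = 3+3 = 6
p=3,i=2: odd sum, total = 6-2 = 4
p=4,i=0: even sum, total = 4+0 = 4
p=4,i=1: odd sum, total = 4-1 = 3
p=4,i=2: even sum, total = 3+8 = 11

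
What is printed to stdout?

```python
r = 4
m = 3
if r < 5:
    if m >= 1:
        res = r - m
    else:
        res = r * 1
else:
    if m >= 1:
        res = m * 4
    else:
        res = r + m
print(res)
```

r=4, m=3
r < 5 is True; m >= 1 is True
→ res = r - m = 1

1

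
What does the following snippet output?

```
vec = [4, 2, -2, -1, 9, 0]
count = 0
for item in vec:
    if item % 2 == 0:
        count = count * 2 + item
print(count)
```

36

item=4: even, count = 0*2+4 = 4
item=2: even, count = 4*2+2 = 10
item=-2: even, count = 10*2+(-2) = 18
item=-1: not even
item=9: not even
item=0: even, count = 18*2+0 = 36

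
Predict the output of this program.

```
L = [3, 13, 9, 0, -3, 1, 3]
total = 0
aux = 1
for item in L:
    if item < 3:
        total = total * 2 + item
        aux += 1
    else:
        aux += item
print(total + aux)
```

27

item=3: not <3; aux=4
item=13: not <3; aux=17
item=9: not <3; aux=26
item=0: <3, total = 0*2+0 = 0; aux=27
item=-3: <3, total = 0*2+(-3) = -3; aux=28
item=1: <3, total = (-3)*2+1 = -5; aux=29
item=3: not <3; aux=32
total+aux = (-5)+32 = 27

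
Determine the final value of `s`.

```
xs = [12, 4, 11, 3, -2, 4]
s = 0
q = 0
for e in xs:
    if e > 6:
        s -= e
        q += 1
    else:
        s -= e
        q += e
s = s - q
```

-43

e=12: >6, s = 0-12 = -12; q=1
e=4: not >6, s = (-12)-4 = -16; q=5
e=11: >6, s = (-16)-11 = -27; q=6
e=3: not >6, s = (-27)-3 = -30; q=9
e=-2: not >6, s = (-30)-(-2) = -28; q=7
e=4: not >6, s = (-28)-4 = -32; q=11
s-q = (-32)-11 = -43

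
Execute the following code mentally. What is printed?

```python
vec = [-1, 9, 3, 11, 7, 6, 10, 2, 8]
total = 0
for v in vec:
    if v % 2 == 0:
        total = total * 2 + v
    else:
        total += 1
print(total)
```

v=-1: not even, total = 0+1 = 1
v=9: not even, total = 1+1 = 2
v=3: not even, total = 2+1 = 3
v=11: not even, total = 3+1 = 4
v=7: not even, total = 4+1 = 5
v=6: even, total = 5*2+6 = 16
v=10: even, total = 16*2+10 = 42
v=2: even, total = 42*2+2 = 86
v=8: even, total = 86*2+8 = 180

180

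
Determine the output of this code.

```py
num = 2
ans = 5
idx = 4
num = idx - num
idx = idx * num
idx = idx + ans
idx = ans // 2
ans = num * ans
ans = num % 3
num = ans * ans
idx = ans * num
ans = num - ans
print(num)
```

num = 4-2 = 2
idx = 4*2 = 8
idx = 8+5 = 13
idx = 5//2 = 2
ans = 2*5 = 10
ans = 2%3 = 2
num = 2*2 = 4
idx = 2*4 = 8
ans = 4-2 = 2

4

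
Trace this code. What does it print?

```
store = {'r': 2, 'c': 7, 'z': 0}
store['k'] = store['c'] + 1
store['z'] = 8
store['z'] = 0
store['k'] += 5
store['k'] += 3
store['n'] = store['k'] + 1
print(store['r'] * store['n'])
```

34

store['k'] = store['c']+1 = 8 → {'r': 2, 'c': 7, 'z': 0, 'k': 8}
store['z'] = 8 → {'r': 2, 'c': 7, 'z': 8, 'k': 8}
store['z'] = 0 → {'r': 2, 'c': 7, 'z': 0, 'k': 8}
store['k'] = 8+5 = 13 → {'r': 2, 'c': 7, 'z': 0, 'k': 13}
store['k'] = 13+3 = 16 → {'r': 2, 'c': 7, 'z': 0, 'k': 16}
store['n'] = store['k']+1 = 17 → {'r': 2, 'c': 7, 'z': 0, 'k': 16, 'n': 17}
store['r']*store['n'] = 2*17 = 34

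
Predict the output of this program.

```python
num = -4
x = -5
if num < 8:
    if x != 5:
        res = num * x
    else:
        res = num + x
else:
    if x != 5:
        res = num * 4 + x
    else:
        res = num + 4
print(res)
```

20

num=-4, x=-5
num < 8 is True; x != 5 is True
→ res = num * x = 20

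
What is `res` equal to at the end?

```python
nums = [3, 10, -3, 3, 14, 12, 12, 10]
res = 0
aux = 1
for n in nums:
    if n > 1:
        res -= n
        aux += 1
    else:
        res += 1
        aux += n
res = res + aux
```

-58

n=3: >1, res = 0-3 = -3; aux=2
n=10: >1, res = (-3)-10 = -13; aux=3
n=-3: not >1, res = (-13)+1 = -12; aux=0
n=3: >1, res = (-12)-3 = -15; aux=1
n=14: >1, res = (-15)-14 = -29; aux=2
n=12: >1, res = (-29)-12 = -41; aux=3
n=12: >1, res = (-41)-12 = -53; aux=4
n=10: >1, res = (-53)-10 = -63; aux=5
res+aux = (-63)+5 = -58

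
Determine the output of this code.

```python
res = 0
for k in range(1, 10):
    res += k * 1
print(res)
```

45

k=1: res = 0+1*1 = 1
k=2: res = 1+2*1 = 3
k=3: res = 3+3*1 = 6
k=4: res = 6+4*1 = 10
k=5: res = 10+5*1 = 15
k=6: res = 15+6*1 = 21
k=7: res = 21+7*1 = 28
k=8: res = 28+8*1 = 36
k=9: res = 36+9*1 = 45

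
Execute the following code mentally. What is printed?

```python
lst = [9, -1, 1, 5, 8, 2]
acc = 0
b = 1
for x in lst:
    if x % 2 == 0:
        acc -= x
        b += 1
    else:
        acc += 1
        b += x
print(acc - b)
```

x=9: not even, acc = 0+1 = 1; b=10
x=-1: not even, acc = 1+1 = 2; b=9
x=1: not even, acc = 2+1 = 3; b=10
x=5: not even, acc = 3+1 = 4; b=15
x=8: even, acc = 4-8 = -4; b=16
x=2: even, acc = (-4)-2 = -6; b=17
acc-b = (-6)-17 = -23

-23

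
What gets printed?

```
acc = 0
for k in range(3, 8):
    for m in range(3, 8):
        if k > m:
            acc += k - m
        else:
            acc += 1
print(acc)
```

35

k=3,m=3: not 3>3, acc = 0+1 = 1
k=3,m=4: not 3>4, acc = 1+1 = 2
k=3,m=5: not 3>5, acc = 2+1 = 3
k=3,m=6: not 3>6, acc = 3+1 = 4
k=3,m=7: not 3>7, acc = 4+1 = 5
k=4,m=3: 4>3, acc = 5+1 = 6
k=4,m=4: not 4>4, acc = 6+1 = 7
k=4,m=5: not 4>5, acc = 7+1 = 8
k=4,m=6: not 4>6, acc = 8+1 = 9
k=4,m=7: not 4>7, acc = 9+1 = 10
k=5,m=3: 5>3, acc = 10+2 = 12
k=5,m=4: 5>4, acc = 12+1 = 13
k=5,m=5: not 5>5, acc = 13+1 = 14
k=5,m=6: not 5>6, acc = 14+1 = 15
k=5,m=7: not 5>7, acc = 15+1 = 16
k=6,m=3: 6>3, acc = 16+3 = 19
k=6,m=4: 6>4, acc = 19+2 = 21
k=6,m=5: 6>5, acc = 21+1 = 22
k=6,m=6: not 6>6, acc = 22+1 = 23
k=6,m=7: not 6>7, acc = 23+1 = 24
k=7,m=3: 7>3, acc = 24+4 = 28
k=7,m=4: 7>4, acc = 28+3 = 31
k=7,m=5: 7>5, acc = 31+2 = 33
k=7,m=6: 7>6, acc = 33+1 = 34
k=7,m=7: not 7>7, acc = 34+1 = 35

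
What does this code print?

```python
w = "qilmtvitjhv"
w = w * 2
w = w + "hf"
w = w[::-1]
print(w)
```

repeat ×2 → 'qilmtvitjhvqilmtvitjhv'
+ 'hf' → 'qilmtvitjhvqilmtvitjhvhf'
reverse → 'fhvhjtivtmliqvhjtivtmliq'

fhvhjtivtmliqvhjtivtmliq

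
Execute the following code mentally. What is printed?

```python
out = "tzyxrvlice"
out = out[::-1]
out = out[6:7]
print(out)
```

reverse → 'ecilvrxyzt'
slice [6:7] → 'x'

x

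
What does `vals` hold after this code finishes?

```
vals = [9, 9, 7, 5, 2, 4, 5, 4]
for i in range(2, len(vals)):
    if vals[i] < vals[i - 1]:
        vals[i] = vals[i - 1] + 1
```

[9, 9, 10, 11, 12, 13, 14, 15]

i=2: 7<9, vals[2] = 9+1 = 10 → [9, 9, 10, 5, 2, 4, 5, 4]
i=3: 5<10, vals[3] = 10+1 = 11 → [9, 9, 10, 11, 2, 4, 5, 4]
i=4: 2<11, vals[4] = 11+1 = 12 → [9, 9, 10, 11, 12, 4, 5, 4]
i=5: 4<12, vals[5] = 12+1 = 13 → [9, 9, 10, 11, 12, 13, 5, 4]
i=6: 5<13, vals[6] = 13+1 = 14 → [9, 9, 10, 11, 12, 13, 14, 4]
i=7: 4<14, vals[7] = 14+1 = 15 → [9, 9, 10, 11, 12, 13, 14, 15]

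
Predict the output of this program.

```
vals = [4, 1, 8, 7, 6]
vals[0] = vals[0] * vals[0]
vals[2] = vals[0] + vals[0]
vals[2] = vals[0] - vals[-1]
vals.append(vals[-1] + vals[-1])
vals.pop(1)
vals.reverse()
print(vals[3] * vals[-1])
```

vals[0] = vals[0]*vals[0] = 4*4 = 16 → [16, 1, 8, 7, 6]
vals[2] = vals[0]+vals[0] = 16+16 = 32 → [16, 1, 32, 7, 6]
vals[2] = vals[0]-vals[-1] = 16-6 = 10 → [16, 1, 10, 7, 6]
append vals[-1]+vals[-1] = 6+6 = 12 → [16, 1, 10, 7, 6, 12]
pop(1) removes 1 → [16, 10, 7, 6, 12]
reverse → [12, 6, 7, 10, 16]
vals[3]*vals[-1] = 10*16 = 160

160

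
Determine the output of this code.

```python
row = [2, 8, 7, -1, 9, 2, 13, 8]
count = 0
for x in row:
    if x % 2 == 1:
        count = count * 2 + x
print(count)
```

83

x=2: not odd
x=8: not odd
x=7: odd, count = 0*2+7 = 7
x=-1: odd, count = 7*2+(-1) = 13
x=9: odd, count = 13*2+9 = 35
x=2: not odd
x=13: odd, count = 35*2+13 = 83
x=8: not odd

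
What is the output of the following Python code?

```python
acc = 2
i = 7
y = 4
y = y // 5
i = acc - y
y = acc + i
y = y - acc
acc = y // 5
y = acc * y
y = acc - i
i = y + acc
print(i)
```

-2

y = 4//5 = 0
i = 2-0 = 2
y = 2+2 = 4
y = 4-2 = 2
acc = 2//5 = 0
y = 0*2 = 0
y = 0-2 = -2
i = (-2)+0 = -2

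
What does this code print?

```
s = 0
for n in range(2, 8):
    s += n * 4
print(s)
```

n=2: s = 0+2*4 = 8
n=3: s = 8+3*4 = 20
n=4: s = 20+4*4 = 36
n=5: s = 36+5*4 = 56
n=6: s = 56+6*4 = 80
n=7: s = 80+7*4 = 108

108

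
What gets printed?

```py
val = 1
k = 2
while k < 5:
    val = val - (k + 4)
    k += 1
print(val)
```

-20

k=2: val = 1-6 = -5
k=3: val = (-5)-7 = -12
k=4: val = (-12)-8 = -20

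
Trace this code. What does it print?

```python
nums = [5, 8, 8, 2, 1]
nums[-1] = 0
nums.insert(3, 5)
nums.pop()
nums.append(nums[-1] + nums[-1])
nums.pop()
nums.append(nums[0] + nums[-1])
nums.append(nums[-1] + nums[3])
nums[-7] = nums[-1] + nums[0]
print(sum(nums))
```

59

nums[-1] = 0 → [5, 8, 8, 2, 0]
insert 5 at 3 → [5, 8, 8, 5, 2, 0]
pop() removes 0 → [5, 8, 8, 5, 2]
append nums[-1]+nums[-1] = 2+2 = 4 → [5, 8, 8, 5, 2, 4]
pop() removes 4 → [5, 8, 8, 5, 2]
append nums[0]+nums[-1] = 5+2 = 7 → [5, 8, 8, 5, 2, 7]
append nums[-1]+nums[3] = 7+5 = 12 → [5, 8, 8, 5, 2, 7, 12]
nums[-7] = nums[-1]+nums[0] = 12+5 = 17 → [17, 8, 8, 5, 2, 7, 12]
sum = 59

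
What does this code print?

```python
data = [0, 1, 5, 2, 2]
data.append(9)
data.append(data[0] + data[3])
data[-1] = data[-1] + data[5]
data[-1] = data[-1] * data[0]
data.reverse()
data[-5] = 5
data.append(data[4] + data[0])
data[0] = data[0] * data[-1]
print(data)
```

[0, 9, 5, 2, 5, 1, 0, 5]

append 9 → [0, 1, 5, 2, 2, 9]
append data[0]+data[3] = 0+2 = 2 → [0, 1, 5, 2, 2, 9, 2]
data[-1] = data[-1]+data[5] = 2+9 = 11 → [0, 1, 5, 2, 2, 9, 11]
data[-1] = data[-1]*data[0] = 11*0 = 0 → [0, 1, 5, 2, 2, 9, 0]
reverse → [0, 9, 2, 2, 5, 1, 0]
data[-5] = 5 → [0, 9, 5, 2, 5, 1, 0]
append data[4]+data[0] = 5+0 = 5 → [0, 9, 5, 2, 5, 1, 0, 5]
data[0] = data[0]*data[-1] = 0*5 = 0 → [0, 9, 5, 2, 5, 1, 0, 5]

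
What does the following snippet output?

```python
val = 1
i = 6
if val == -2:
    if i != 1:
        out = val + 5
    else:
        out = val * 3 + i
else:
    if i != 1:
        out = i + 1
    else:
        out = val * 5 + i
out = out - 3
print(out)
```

4

val=1, i=6
val == -2 is False; i != 1 is True
→ out = i + 1 = 7
out = 7-3 = 4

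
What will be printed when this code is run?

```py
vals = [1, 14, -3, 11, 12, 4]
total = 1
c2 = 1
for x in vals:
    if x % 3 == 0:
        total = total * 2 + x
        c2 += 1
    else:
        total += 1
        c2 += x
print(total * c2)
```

693

x=1: not %3==0, total = 1+1 = 2; c2=2
x=14: not %3==0, total = 2+1 = 3; c2=16
x=-3: %3==0, total = 3*2+(-3) = 3; c2=17
x=11: not %3==0, total = 3+1 = 4; c2=28
x=12: %3==0, total = 4*2+12 = 20; c2=29
x=4: not %3==0, total = 20+1 = 21; c2=33
total*c2 = 21*33 = 693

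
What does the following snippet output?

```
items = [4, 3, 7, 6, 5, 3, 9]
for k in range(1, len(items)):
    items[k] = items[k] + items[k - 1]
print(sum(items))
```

135

k=1: items[1] = 3+4 = 7 → [4, 7, 7, 6, 5, 3, 9]
k=2: items[2] = 7+7 = 14 → [4, 7, 14, 6, 5, 3, 9]
k=3: items[3] = 6+14 = 20 → [4, 7, 14, 20, 5, 3, 9]
k=4: items[4] = 5+20 = 25 → [4, 7, 14, 20, 25, 3, 9]
k=5: items[5] = 3+25 = 28 → [4, 7, 14, 20, 25, 28, 9]
k=6: items[6] = 9+28 = 37 → [4, 7, 14, 20, 25, 28, 37]
sum = 135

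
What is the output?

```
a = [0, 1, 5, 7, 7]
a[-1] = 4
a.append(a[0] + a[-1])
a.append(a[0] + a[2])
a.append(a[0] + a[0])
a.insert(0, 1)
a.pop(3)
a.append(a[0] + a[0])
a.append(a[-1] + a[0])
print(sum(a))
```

27

a[-1] = 4 → [0, 1, 5, 7, 4]
append a[0]+a[-1] = 0+4 = 4 → [0, 1, 5, 7, 4, 4]
append a[0]+a[2] = 0+5 = 5 → [0, 1, 5, 7, 4, 4, 5]
append a[0]+a[0] = 0+0 = 0 → [0, 1, 5, 7, 4, 4, 5, 0]
insert 1 at 0 → [1, 0, 1, 5, 7, 4, 4, 5, 0]
pop(3) removes 5 → [1, 0, 1, 7, 4, 4, 5, 0]
append a[0]+a[0] = 1+1 = 2 → [1, 0, 1, 7, 4, 4, 5, 0, 2]
append a[-1]+a[0] = 2+1 = 3 → [1, 0, 1, 7, 4, 4, 5, 0, 2, 3]
sum = 27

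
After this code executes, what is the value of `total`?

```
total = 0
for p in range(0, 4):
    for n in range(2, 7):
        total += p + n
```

p=0,n=2: total = 0+2 = 2
p=0,n=3: total = 2+3 = 5
p=0,n=4: total = 5+4 = 9
p=0,n=5: total = 9+5 = 14
p=0,n=6: total = 14+6 = 20
p=1,n=2: total = 20+3 = 23
p=1,n=3: total = 23+4 = 27
p=1,n=4: total = 27+5 = 32
p=1,n=5: total = 32+6 = 38
p=1,n=6: total = 38+7 = 45
p=2,n=2: total = 45+4 = 49
p=2,n=3: total = 49+5 = 54
p=2,n=4: total = 54+6 = 60
p=2,n=5: total = 60+7 = 67
p=2,n=6: total = 67+8 = 75
p=3,n=2: total = 75+5 = 80
p=3,n=3: total = 80+6 = 86
p=3,n=4: total = 86+7 = 93
p=3,n=5: total = 93+8 = 101
p=3,n=6: total = 101+9 = 110

110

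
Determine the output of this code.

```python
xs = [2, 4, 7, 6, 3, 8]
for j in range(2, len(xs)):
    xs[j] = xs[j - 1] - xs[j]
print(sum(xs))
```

-38

j=2: xs[2] = 4-7 = -3 → [2, 4, -3, 6, 3, 8]
j=3: xs[3] = (-3)-6 = -9 → [2, 4, -3, -9, 3, 8]
j=4: xs[4] = (-9)-3 = -12 → [2, 4, -3, -9, -12, 8]
j=5: xs[5] = (-12)-8 = -20 → [2, 4, -3, -9, -12, -20]
sum = -38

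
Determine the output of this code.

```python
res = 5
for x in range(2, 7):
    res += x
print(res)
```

25

x=2: res = 5+2 = 7
x=3: res = 7+3 = 10
x=4: res = 10+4 = 14
x=5: res = 14+5 = 19
x=6: res = 19+6 = 25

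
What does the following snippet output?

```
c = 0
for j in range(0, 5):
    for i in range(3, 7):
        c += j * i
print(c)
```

180

j=0,i=3: c = 0+0 = 0
j=0,i=4: c = 0+0 = 0
j=0,i=5: c = 0+0 = 0
j=0,i=6: c = 0+0 = 0
j=1,i=3: c = 0+3 = 3
j=1,i=4: c = 3+4 = 7
j=1,i=5: c = 7+5 = 12
j=1,i=6: c = 12+6 = 18
j=2,i=3: c = 18+6 = 24
j=2,i=4: c = 24+8 = 32
j=2,i=5: c = 32+10 = 42
j=2,i=6: c = 42+12 = 54
j=3,i=3: c = 54+9 = 63
j=3,i=4: c = 63+12 = 75
j=3,i=5: c = 75+15 = 90
j=3,i=6: c = 90+18 = 108
j=4,i=3: c = 108+12 = 120
j=4,i=4: c = 120+16 = 136
j=4,i=5: c = 136+20 = 156
j=4,i=6: c = 156+24 = 180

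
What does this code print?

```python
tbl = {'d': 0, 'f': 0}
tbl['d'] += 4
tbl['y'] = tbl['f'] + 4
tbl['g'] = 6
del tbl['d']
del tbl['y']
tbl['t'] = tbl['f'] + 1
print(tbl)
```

tbl['d'] = 0+4 = 4 → {'d': 4, 'f': 0}
tbl['y'] = tbl['f']+4 = 4 → {'d': 4, 'f': 0, 'y': 4}
tbl['g'] = 6 → {'d': 4, 'f': 0, 'y': 4, 'g': 6}
del 'd' → {'f': 0, 'y': 4, 'g': 6}
del 'y' → {'f': 0, 'g': 6}
tbl['t'] = tbl['f']+1 = 1 → {'f': 0, 'g': 6, 't': 1}

{'f': 0, 'g': 6, 't': 1}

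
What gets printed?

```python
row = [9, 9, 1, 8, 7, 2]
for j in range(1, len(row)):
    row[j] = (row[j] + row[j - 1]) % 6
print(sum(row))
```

j=1: row[1] = (9+9)%6 = 0 → [9, 0, 1, 8, 7, 2]
j=2: row[2] = (1+0)%6 = 1 → [9, 0, 1, 8, 7, 2]
j=3: row[3] = (8+1)%6 = 3 → [9, 0, 1, 3, 7, 2]
j=4: row[4] = (7+3)%6 = 4 → [9, 0, 1, 3, 4, 2]
j=5: row[5] = (2+4)%6 = 0 → [9, 0, 1, 3, 4, 0]
sum = 17

17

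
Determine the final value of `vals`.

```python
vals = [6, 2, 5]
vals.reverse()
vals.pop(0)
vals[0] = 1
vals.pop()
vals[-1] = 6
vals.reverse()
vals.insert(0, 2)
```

[2, 6]

reverse → [5, 2, 6]
pop(0) removes 5 → [2, 6]
vals[0] = 1 → [1, 6]
pop() removes 6 → [1]
vals[-1] = 6 → [6]
reverse → [6]
insert 2 at 0 → [2, 6]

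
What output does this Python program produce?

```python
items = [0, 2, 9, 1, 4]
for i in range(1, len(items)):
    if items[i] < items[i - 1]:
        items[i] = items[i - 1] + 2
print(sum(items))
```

35

i=1: 2>=0, unchanged → [0, 2, 9, 1, 4]
i=2: 9>=2, unchanged → [0, 2, 9, 1, 4]
i=3: 1<9, items[3] = 9+2 = 11 → [0, 2, 9, 11, 4]
i=4: 4<11, items[4] = 11+2 = 13 → [0, 2, 9, 11, 13]
sum = 35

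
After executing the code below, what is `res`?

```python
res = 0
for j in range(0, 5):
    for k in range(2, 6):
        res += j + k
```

j=0,k=2: res = 0+2 = 2
j=0,k=3: res = 2+3 = 5
j=0,k=4: res = 5+4 = 9
j=0,k=5: res = 9+5 = 14
j=1,k=2: res = 14+3 = 17
j=1,k=3: res = 17+4 = 21
j=1,k=4: res = 21+5 = 26
j=1,k=5: res = 26+6 = 32
j=2,k=2: res = 32+4 = 36
j=2,k=3: res = 36+5 = 41
j=2,k=4: res = 41+6 = 47
j=2,k=5: res = 47+7 = 54
j=3,k=2: res = 54+5 = 59
j=3,k=3: res = 59+6 = 65
j=3,k=4: res = 65+7 = 72
j=3,k=5: res = 72+8 = 80
j=4,k=2: res = 80+6 = 86
j=4,k=3: res = 86+7 = 93
j=4,k=4: res = 93+8 = 101
j=4,k=5: res = 101+9 = 110

110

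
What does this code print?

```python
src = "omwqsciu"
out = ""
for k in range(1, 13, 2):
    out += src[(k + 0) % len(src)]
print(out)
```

k=1: add src[1]='m' → 'm'
k=3: add src[3]='q' → 'mq'
k=5: add src[5]='c' → 'mqc'
k=7: add src[7]='u' → 'mqcu'
k=9: add src[1]='m' → 'mqcum'
k=11: add src[3]='q' → 'mqcumq'

mqcumq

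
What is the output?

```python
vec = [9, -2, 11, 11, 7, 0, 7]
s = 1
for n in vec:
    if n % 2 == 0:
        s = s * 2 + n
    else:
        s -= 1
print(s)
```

n=9: not even, s = 1-1 = 0
n=-2: even, s = 0*2+(-2) = -2
n=11: not even, s = (-2)-1 = -3
n=11: not even, s = (-3)-1 = -4
n=7: not even, s = (-4)-1 = -5
n=0: even, s = (-5)*2+0 = -10
n=7: not even, s = (-10)-1 = -11

-11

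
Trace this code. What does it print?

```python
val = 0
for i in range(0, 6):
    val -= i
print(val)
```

i=0: val = 0-0 = 0
i=1: val = 0-1 = -1
i=2: val = (-1)-2 = -3
i=3: val = (-3)-3 = -6
i=4: val = (-6)-4 = -10
i=5: val = (-10)-5 = -15

-15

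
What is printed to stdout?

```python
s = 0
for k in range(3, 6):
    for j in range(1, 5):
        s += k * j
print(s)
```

k=3,j=1: s = 0+3 = 3
k=3,j=2: s = 3+6 = 9
k=3,j=3: s = 9+9 = 18
k=3,j=4: s = 18+12 = 30
k=4,j=1: s = 30+4 = 34
k=4,j=2: s = 34+8 = 42
k=4,j=3: s = 42+12 = 54
k=4,j=4: s = 54+16 = 70
k=5,j=1: s = 70+5 = 75
k=5,j=2: s = 75+10 = 85
k=5,j=3: s = 85+15 = 100
k=5,j=4: s = 100+20 = 120

120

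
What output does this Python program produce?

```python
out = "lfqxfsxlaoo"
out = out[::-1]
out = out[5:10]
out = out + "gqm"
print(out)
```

reverse → 'ooalxsfxqfl'
slice [5:10] → 'sfxqf'
+ 'gqm' → 'sfxqfgqm'

sfxqfgqm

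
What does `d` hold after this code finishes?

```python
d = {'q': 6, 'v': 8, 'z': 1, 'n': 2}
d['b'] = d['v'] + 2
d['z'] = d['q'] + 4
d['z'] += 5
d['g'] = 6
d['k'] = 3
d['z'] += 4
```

{'q': 6, 'v': 8, 'z': 19, 'n': 2, 'b': 10, 'g': 6, 'k': 3}

d['b'] = d['v']+2 = 10 → {'q': 6, 'v': 8, 'z': 1, 'n': 2, 'b': 10}
d['z'] = d['q']+4 = 10 → {'q': 6, 'v': 8, 'z': 10, 'n': 2, 'b': 10}
d['z'] = 10+5 = 15 → {'q': 6, 'v': 8, 'z': 15, 'n': 2, 'b': 10}
d['g'] = 6 → {'q': 6, 'v': 8, 'z': 15, 'n': 2, 'b': 10, 'g': 6}
d['k'] = 3 → {'q': 6, 'v': 8, 'z': 15, 'n': 2, 'b': 10, 'g': 6, 'k': 3}
d['z'] = 15+4 = 19 → {'q': 6, 'v': 8, 'z': 19, 'n': 2, 'b': 10, 'g': 6, 'k': 3}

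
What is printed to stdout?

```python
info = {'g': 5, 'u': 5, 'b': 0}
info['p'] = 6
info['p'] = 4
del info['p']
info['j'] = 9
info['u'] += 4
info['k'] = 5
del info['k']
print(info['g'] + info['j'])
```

info['p'] = 6 → {'g': 5, 'u': 5, 'b': 0, 'p': 6}
info['p'] = 4 → {'g': 5, 'u': 5, 'b': 0, 'p': 4}
del 'p' → {'g': 5, 'u': 5, 'b': 0}
info['j'] = 9 → {'g': 5, 'u': 5, 'b': 0, 'j': 9}
info['u'] = 5+4 = 9 → {'g': 5, 'u': 9, 'b': 0, 'j': 9}
info['k'] = 5 → {'g': 5, 'u': 9, 'b': 0, 'j': 9, 'k': 5}
del 'k' → {'g': 5, 'u': 9, 'b': 0, 'j': 9}
info['g']+info['j'] = 5+9 = 14

14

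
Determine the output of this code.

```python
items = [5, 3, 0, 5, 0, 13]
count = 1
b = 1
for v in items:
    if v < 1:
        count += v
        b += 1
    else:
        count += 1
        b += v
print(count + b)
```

v=5: not <1, count = 1+1 = 2; b=6
v=3: not <1, count = 2+1 = 3; b=9
v=0: <1, count = 3+0 = 3; b=10
v=5: not <1, count = 3+1 = 4; b=15
v=0: <1, count = 4+0 = 4; b=16
v=13: not <1, count = 4+1 = 5; b=29
count+b = 5+29 = 34

34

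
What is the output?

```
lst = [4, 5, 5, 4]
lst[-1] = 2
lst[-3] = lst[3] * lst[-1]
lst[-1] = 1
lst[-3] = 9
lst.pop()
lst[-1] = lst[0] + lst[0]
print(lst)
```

[4, 9, 8]

lst[-1] = 2 → [4, 5, 5, 2]
lst[-3] = lst[3]*lst[-1] = 2*2 = 4 → [4, 4, 5, 2]
lst[-1] = 1 → [4, 4, 5, 1]
lst[-3] = 9 → [4, 9, 5, 1]
pop() removes 1 → [4, 9, 5]
lst[-1] = lst[0]+lst[0] = 4+4 = 8 → [4, 9, 8]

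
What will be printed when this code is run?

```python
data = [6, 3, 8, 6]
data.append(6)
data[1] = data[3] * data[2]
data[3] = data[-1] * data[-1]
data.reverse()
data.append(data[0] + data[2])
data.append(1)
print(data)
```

append 6 → [6, 3, 8, 6, 6]
data[1] = data[3]*data[2] = 6*8 = 48 → [6, 48, 8, 6, 6]
data[3] = data[-1]*data[-1] = 6*6 = 36 → [6, 48, 8, 36, 6]
reverse → [6, 36, 8, 48, 6]
append data[0]+data[2] = 6+8 = 14 → [6, 36, 8, 48, 6, 14]
append 1 → [6, 36, 8, 48, 6, 14, 1]

[6, 36, 8, 48, 6, 14, 1]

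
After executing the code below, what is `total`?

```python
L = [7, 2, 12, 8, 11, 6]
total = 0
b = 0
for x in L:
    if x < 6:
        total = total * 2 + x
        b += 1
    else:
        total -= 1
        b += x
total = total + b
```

x=7: not <6, total = 0-1 = -1; b=7
x=2: <6, total = (-1)*2+2 = 0; b=8
x=12: not <6, total = 0-1 = -1; b=20
x=8: not <6, total = (-1)-1 = -2; b=28
x=11: not <6, total = (-2)-1 = -3; b=39
x=6: not <6, total = (-3)-1 = -4; b=45
total+b = (-4)+45 = 41

41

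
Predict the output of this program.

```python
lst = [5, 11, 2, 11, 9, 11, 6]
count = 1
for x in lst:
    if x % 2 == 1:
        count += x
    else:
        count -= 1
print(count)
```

x=5: odd, count = 1+5 = 6
x=11: odd, count = 6+11 = 17
x=2: not odd, count = 17-1 = 16
x=11: odd, count = 16+11 = 27
x=9: odd, count = 27+9 = 36
x=11: odd, count = 36+11 = 47
x=6: not odd, count = 47-1 = 46

46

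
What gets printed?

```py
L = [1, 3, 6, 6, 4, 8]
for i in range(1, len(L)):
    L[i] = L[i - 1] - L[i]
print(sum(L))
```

i=1: L[1] = 1-3 = -2 → [1, -2, 6, 6, 4, 8]
i=2: L[2] = (-2)-6 = -8 → [1, -2, -8, 6, 4, 8]
i=3: L[3] = (-8)-6 = -14 → [1, -2, -8, -14, 4, 8]
i=4: L[4] = (-14)-4 = -18 → [1, -2, -8, -14, -18, 8]
i=5: L[5] = (-18)-8 = -26 → [1, -2, -8, -14, -18, -26]
sum = -67

-67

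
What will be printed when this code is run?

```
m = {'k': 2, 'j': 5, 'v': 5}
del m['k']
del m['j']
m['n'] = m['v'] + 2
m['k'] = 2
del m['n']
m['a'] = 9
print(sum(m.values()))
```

16

del 'k' → {'j': 5, 'v': 5}
del 'j' → {'v': 5}
m['n'] = m['v']+2 = 7 → {'v': 5, 'n': 7}
m['k'] = 2 → {'v': 5, 'n': 7, 'k': 2}
del 'n' → {'v': 5, 'k': 2}
m['a'] = 9 → {'v': 5, 'k': 2, 'a': 9}
sum of values = 16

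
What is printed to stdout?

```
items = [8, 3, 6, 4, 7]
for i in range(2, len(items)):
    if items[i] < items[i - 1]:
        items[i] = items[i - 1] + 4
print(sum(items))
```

41

i=2: 6>=3, unchanged → [8, 3, 6, 4, 7]
i=3: 4<6, items[3] = 6+4 = 10 → [8, 3, 6, 10, 7]
i=4: 7<10, items[4] = 10+4 = 14 → [8, 3, 6, 10, 14]
sum = 41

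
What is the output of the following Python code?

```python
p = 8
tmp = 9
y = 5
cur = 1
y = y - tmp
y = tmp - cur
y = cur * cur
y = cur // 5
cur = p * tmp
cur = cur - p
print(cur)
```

64

y = 5-9 = -4
y = 9-1 = 8
y = 1*1 = 1
y = 1//5 = 0
cur = 8*9 = 72
cur = 72-8 = 64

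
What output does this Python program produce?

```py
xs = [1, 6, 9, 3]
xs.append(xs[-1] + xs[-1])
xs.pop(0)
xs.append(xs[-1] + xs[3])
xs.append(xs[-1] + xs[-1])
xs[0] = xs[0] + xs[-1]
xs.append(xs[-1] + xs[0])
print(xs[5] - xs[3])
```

append xs[-1]+xs[-1] = 3+3 = 6 → [1, 6, 9, 3, 6]
pop(0) removes 1 → [6, 9, 3, 6]
append xs[-1]+xs[3] = 6+6 = 12 → [6, 9, 3, 6, 12]
append xs[-1]+xs[-1] = 12+12 = 24 → [6, 9, 3, 6, 12, 24]
xs[0] = xs[0]+xs[-1] = 6+24 = 30 → [30, 9, 3, 6, 12, 24]
append xs[-1]+xs[0] = 24+30 = 54 → [30, 9, 3, 6, 12, 24, 54]
xs[5]-xs[3] = 24-6 = 18

18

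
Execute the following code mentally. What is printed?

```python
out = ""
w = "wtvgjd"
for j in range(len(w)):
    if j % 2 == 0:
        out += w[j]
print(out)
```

j=0: add 'w' → 'w'
j=1: skip
j=2: add 'v' → 'wv'
j=3: skip
j=4: add 'j' → 'wvj'
j=5: skip

wvj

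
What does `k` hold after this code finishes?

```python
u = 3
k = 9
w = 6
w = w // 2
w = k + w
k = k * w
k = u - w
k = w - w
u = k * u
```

0

w = 6//2 = 3
w = 9+3 = 12
k = 9*12 = 108
k = 3-12 = -9
k = 12-12 = 0
u = 0*3 = 0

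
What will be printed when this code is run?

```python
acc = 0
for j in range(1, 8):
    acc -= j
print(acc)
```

-28

j=1: acc = 0-1 = -1
j=2: acc = (-1)-2 = -3
j=3: acc = (-3)-3 = -6
j=4: acc = (-6)-4 = -10
j=5: acc = (-10)-5 = -15
j=6: acc = (-15)-6 = -21
j=7: acc = (-21)-7 = -28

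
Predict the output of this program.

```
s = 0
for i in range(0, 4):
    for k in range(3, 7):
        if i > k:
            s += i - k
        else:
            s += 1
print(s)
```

i=0,k=3: not 0>3, s = 0+1 = 1
i=0,k=4: not 0>4, s = 1+1 = 2
i=0,k=5: not 0>5, s = 2+1 = 3
i=0,k=6: not 0>6, s = 3+1 = 4
i=1,k=3: not 1>3, s = 4+1 = 5
i=1,k=4: not 1>4, s = 5+1 = 6
i=1,k=5: not 1>5, s = 6+1 = 7
i=1,k=6: not 1>6, s = 7+1 = 8
i=2,k=3: not 2>3, s = 8+1 = 9
i=2,k=4: not 2>4, s = 9+1 = 10
i=2,k=5: not 2>5, s = 10+1 = 11
i=2,k=6: not 2>6, s = 11+1 = 12
i=3,k=3: not 3>3, s = 12+1 = 13
i=3,k=4: not 3>4, s = 13+1 = 14
i=3,k=5: not 3>5, s = 14+1 = 15
i=3,k=6: not 3>6, s = 15+1 = 16

16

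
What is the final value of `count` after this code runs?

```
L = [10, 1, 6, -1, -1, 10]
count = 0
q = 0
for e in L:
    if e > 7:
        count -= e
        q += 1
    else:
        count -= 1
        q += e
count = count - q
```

-31

e=10: >7, count = 0-10 = -10; q=1
e=1: not >7, count = (-10)-1 = -11; q=2
e=6: not >7, count = (-11)-1 = -12; q=8
e=-1: not >7, count = (-12)-1 = -13; q=7
e=-1: not >7, count = (-13)-1 = -14; q=6
e=10: >7, count = (-14)-10 = -24; q=7
count-q = (-24)-7 = -31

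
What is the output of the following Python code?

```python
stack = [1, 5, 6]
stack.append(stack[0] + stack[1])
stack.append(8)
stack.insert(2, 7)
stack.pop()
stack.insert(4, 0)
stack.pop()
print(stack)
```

[1, 5, 7, 6, 0]

append stack[0]+stack[1] = 1+5 = 6 → [1, 5, 6, 6]
append 8 → [1, 5, 6, 6, 8]
insert 7 at 2 → [1, 5, 7, 6, 6, 8]
pop() removes 8 → [1, 5, 7, 6, 6]
insert 0 at 4 → [1, 5, 7, 6, 0, 6]
pop() removes 6 → [1, 5, 7, 6, 0]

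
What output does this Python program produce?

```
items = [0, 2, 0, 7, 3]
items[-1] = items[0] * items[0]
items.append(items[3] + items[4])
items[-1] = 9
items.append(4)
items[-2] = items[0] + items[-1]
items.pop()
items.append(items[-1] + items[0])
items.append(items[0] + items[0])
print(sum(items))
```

17

items[-1] = items[0]*items[0] = 0*0 = 0 → [0, 2, 0, 7, 0]
append items[3]+items[4] = 7+0 = 7 → [0, 2, 0, 7, 0, 7]
items[-1] = 9 → [0, 2, 0, 7, 0, 9]
append 4 → [0, 2, 0, 7, 0, 9, 4]
items[-2] = items[0]+items[-1] = 0+4 = 4 → [0, 2, 0, 7, 0, 4, 4]
pop() removes 4 → [0, 2, 0, 7, 0, 4]
append items[-1]+items[0] = 4+0 = 4 → [0, 2, 0, 7, 0, 4, 4]
append items[0]+items[0] = 0+0 = 0 → [0, 2, 0, 7, 0, 4, 4, 0]
sum = 17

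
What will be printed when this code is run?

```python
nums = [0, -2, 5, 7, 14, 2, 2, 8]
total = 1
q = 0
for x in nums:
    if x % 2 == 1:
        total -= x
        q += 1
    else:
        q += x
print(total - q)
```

-37

x=0: not odd; q=0
x=-2: not odd; q=-2
x=5: odd, total = 1-5 = -4; q=-1
x=7: odd, total = (-4)-7 = -11; q=0
x=14: not odd; q=14
x=2: not odd; q=16
x=2: not odd; q=18
x=8: not odd; q=26
total-q = (-11)-26 = -37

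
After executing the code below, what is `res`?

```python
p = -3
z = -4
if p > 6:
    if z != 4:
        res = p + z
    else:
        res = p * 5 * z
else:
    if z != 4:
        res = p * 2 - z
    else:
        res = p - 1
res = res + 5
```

p=-3, z=-4
p > 6 is False; z != 4 is True
→ res = p * 2 - z = -2
res = (-2)+5 = 3

3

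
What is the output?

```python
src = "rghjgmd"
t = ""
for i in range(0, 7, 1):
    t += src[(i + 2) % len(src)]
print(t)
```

i=0: add src[2]='h' → 'h'
i=1: add src[3]='j' → 'hj'
i=2: add src[4]='g' → 'hjg'
i=3: add src[5]='m' → 'hjgm'
i=4: add src[6]='d' → 'hjgmd'
i=5: add src[0]='r' → 'hjgmdr'
i=6: add src[1]='g' → 'hjgmdrg'

hjgmdrg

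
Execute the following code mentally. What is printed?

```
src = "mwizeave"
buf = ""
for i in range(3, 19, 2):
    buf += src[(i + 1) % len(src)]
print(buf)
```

i=3: add src[4]='e' → 'e'
i=5: add src[6]='v' → 'ev'
i=7: add src[0]='m' → 'evm'
i=9: add src[2]='i' → 'evmi'
i=11: add src[4]='e' → 'evmie'
i=13: add src[6]='v' → 'evmiev'
i=15: add src[0]='m' → 'evmievm'
i=17: add src[2]='i' → 'evmievmi'

evmievmi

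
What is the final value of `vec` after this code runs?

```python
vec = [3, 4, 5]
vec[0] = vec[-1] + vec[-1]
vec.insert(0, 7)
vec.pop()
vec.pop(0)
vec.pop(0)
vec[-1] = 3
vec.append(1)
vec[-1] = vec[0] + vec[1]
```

[3, 4]

vec[0] = vec[-1]+vec[-1] = 5+5 = 10 → [10, 4, 5]
insert 7 at 0 → [7, 10, 4, 5]
pop() removes 5 → [7, 10, 4]
pop(0) removes 7 → [10, 4]
pop(0) removes 10 → [4]
vec[-1] = 3 → [3]
append 1 → [3, 1]
vec[-1] = vec[0]+vec[1] = 3+1 = 4 → [3, 4]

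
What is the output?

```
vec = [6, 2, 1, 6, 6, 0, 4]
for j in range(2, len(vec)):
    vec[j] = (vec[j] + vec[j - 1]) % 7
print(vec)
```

[6, 2, 3, 2, 1, 1, 5]

j=2: vec[2] = (1+2)%7 = 3 → [6, 2, 3, 6, 6, 0, 4]
j=3: vec[3] = (6+3)%7 = 2 → [6, 2, 3, 2, 6, 0, 4]
j=4: vec[4] = (6+2)%7 = 1 → [6, 2, 3, 2, 1, 0, 4]
j=5: vec[5] = (0+1)%7 = 1 → [6, 2, 3, 2, 1, 1, 4]
j=6: vec[6] = (4+1)%7 = 5 → [6, 2, 3, 2, 1, 1, 5]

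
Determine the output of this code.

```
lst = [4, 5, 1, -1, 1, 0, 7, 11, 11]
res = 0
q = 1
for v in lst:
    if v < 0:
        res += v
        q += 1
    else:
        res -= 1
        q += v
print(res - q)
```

-51

v=4: not <0, res = 0-1 = -1; q=5
v=5: not <0, res = (-1)-1 = -2; q=10
v=1: not <0, res = (-2)-1 = -3; q=11
v=-1: <0, res = (-3)+(-1) = -4; q=12
v=1: not <0, res = (-4)-1 = -5; q=13
v=0: not <0, res = (-5)-1 = -6; q=13
v=7: not <0, res = (-6)-1 = -7; q=20
v=11: not <0, res = (-7)-1 = -8; q=31
v=11: not <0, res = (-8)-1 = -9; q=42
res-q = (-9)-42 = -51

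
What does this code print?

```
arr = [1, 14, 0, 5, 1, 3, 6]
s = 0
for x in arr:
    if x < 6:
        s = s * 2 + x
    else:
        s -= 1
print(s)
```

x=1: <6, s = 0*2+1 = 1
x=14: not <6, s = 1-1 = 0
x=0: <6, s = 0*2+0 = 0
x=5: <6, s = 0*2+5 = 5
x=1: <6, s = 5*2+1 = 11
x=3: <6, s = 11*2+3 = 25
x=6: not <6, s = 25-1 = 24

24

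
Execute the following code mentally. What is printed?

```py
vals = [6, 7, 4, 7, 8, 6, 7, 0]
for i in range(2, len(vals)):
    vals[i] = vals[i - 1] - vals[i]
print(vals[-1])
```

i=2: vals[2] = 7-4 = 3 → [6, 7, 3, 7, 8, 6, 7, 0]
i=3: vals[3] = 3-7 = -4 → [6, 7, 3, -4, 8, 6, 7, 0]
i=4: vals[4] = (-4)-8 = -12 → [6, 7, 3, -4, -12, 6, 7, 0]
i=5: vals[5] = (-12)-6 = -18 → [6, 7, 3, -4, -12, -18, 7, 0]
i=6: vals[6] = (-18)-7 = -25 → [6, 7, 3, -4, -12, -18, -25, 0]
i=7: vals[7] = (-25)-0 = -25 → [6, 7, 3, -4, -12, -18, -25, -25]

-25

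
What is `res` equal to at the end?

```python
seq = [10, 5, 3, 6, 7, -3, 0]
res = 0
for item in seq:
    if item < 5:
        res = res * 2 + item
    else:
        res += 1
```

30

item=10: not <5, res = 0+1 = 1
item=5: not <5, res = 1+1 = 2
item=3: <5, res = 2*2+3 = 7
item=6: not <5, res = 7+1 = 8
item=7: not <5, res = 8+1 = 9
item=-3: <5, res = 9*2+(-3) = 15
item=0: <5, res = 15*2+0 = 30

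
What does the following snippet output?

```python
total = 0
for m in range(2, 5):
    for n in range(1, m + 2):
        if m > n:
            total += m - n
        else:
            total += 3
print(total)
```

28

m=2,n=1: 2>1, total = 0+1 = 1
m=2,n=2: not 2>2, total = 1+3 = 4
m=2,n=3: not 2>3, total = 4+3 = 7
m=3,n=1: 3>1, total = 7+2 = 9
m=3,n=2: 3>2, total = 9+1 = 10
m=3,n=3: not 3>3, total = 10+3 = 13
m=3,n=4: not 3>4, total = 13+3 = 16
m=4,n=1: 4>1, total = 16+3 = 19
m=4,n=2: 4>2, total = 19+2 = 21
m=4,n=3: 4>3, total = 21+1 = 22
m=4,n=4: not 4>4, total = 22+3 = 25
m=4,n=5: not 4>5, total = 25+3 = 28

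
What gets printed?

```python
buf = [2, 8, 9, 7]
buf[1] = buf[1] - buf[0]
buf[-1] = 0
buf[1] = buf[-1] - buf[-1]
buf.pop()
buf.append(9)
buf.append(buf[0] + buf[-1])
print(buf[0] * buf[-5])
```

buf[1] = buf[1]-buf[0] = 8-2 = 6 → [2, 6, 9, 7]
buf[-1] = 0 → [2, 6, 9, 0]
buf[1] = buf[-1]-buf[-1] = 0-0 = 0 → [2, 0, 9, 0]
pop() removes 0 → [2, 0, 9]
append 9 → [2, 0, 9, 9]
append buf[0]+buf[-1] = 2+9 = 11 → [2, 0, 9, 9, 11]
buf[0]*buf[-5] = 2*2 = 4

4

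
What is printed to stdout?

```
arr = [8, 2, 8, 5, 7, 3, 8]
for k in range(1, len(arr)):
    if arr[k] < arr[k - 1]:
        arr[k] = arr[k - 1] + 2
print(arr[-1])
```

k=1: 2<8, arr[1] = 8+2 = 10 → [8, 10, 8, 5, 7, 3, 8]
k=2: 8<10, arr[2] = 10+2 = 12 → [8, 10, 12, 5, 7, 3, 8]
k=3: 5<12, arr[3] = 12+2 = 14 → [8, 10, 12, 14, 7, 3, 8]
k=4: 7<14, arr[4] = 14+2 = 16 → [8, 10, 12, 14, 16, 3, 8]
k=5: 3<16, arr[5] = 16+2 = 18 → [8, 10, 12, 14, 16, 18, 8]
k=6: 8<18, arr[6] = 18+2 = 20 → [8, 10, 12, 14, 16, 18, 20]

20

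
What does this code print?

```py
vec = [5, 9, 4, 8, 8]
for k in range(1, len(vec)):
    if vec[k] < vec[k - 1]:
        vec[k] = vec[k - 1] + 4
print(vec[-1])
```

k=1: 9>=5, unchanged → [5, 9, 4, 8, 8]
k=2: 4<9, vec[2] = 9+4 = 13 → [5, 9, 13, 8, 8]
k=3: 8<13, vec[3] = 13+4 = 17 → [5, 9, 13, 17, 8]
k=4: 8<17, vec[4] = 17+4 = 21 → [5, 9, 13, 17, 21]

21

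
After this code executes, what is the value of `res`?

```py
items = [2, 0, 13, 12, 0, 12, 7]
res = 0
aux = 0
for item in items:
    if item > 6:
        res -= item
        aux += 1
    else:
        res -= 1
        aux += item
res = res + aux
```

-41

item=2: not >6, res = 0-1 = -1; aux=2
item=0: not >6, res = (-1)-1 = -2; aux=2
item=13: >6, res = (-2)-13 = -15; aux=3
item=12: >6, res = (-15)-12 = -27; aux=4
item=0: not >6, res = (-27)-1 = -28; aux=4
item=12: >6, res = (-28)-12 = -40; aux=5
item=7: >6, res = (-40)-7 = -47; aux=6
res+aux = (-47)+6 = -41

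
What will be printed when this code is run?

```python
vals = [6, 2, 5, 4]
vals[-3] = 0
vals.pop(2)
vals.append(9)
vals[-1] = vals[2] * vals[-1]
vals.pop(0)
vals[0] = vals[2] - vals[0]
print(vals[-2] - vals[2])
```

-32

vals[-3] = 0 → [6, 0, 5, 4]
pop(2) removes 5 → [6, 0, 4]
append 9 → [6, 0, 4, 9]
vals[-1] = vals[2]*vals[-1] = 4*9 = 36 → [6, 0, 4, 36]
pop(0) removes 6 → [0, 4, 36]
vals[0] = vals[2]-vals[0] = 36-0 = 36 → [36, 4, 36]
vals[-2]-vals[2] = 4-36 = -32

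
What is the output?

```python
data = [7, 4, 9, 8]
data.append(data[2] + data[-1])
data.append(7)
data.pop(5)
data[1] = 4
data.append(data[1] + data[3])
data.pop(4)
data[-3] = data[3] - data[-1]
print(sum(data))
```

append data[2]+data[-1] = 9+8 = 17 → [7, 4, 9, 8, 17]
append 7 → [7, 4, 9, 8, 17, 7]
pop(5) removes 7 → [7, 4, 9, 8, 17]
data[1] = 4 → [7, 4, 9, 8, 17]
append data[1]+data[3] = 4+8 = 12 → [7, 4, 9, 8, 17, 12]
pop(4) removes 17 → [7, 4, 9, 8, 12]
data[-3] = data[3]-data[-1] = 8-12 = -4 → [7, 4, -4, 8, 12]
sum = 27

27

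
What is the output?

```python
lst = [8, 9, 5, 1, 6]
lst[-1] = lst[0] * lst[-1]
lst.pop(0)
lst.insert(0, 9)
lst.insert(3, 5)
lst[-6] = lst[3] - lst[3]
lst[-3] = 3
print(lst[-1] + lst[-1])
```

lst[-1] = lst[0]*lst[-1] = 8*6 = 48 → [8, 9, 5, 1, 48]
pop(0) removes 8 → [9, 5, 1, 48]
insert 9 at 0 → [9, 9, 5, 1, 48]
insert 5 at 3 → [9, 9, 5, 5, 1, 48]
lst[-6] = lst[3]-lst[3] = 5-5 = 0 → [0, 9, 5, 5, 1, 48]
lst[-3] = 3 → [0, 9, 5, 3, 1, 48]
lst[-1]+lst[-1] = 48+48 = 96

96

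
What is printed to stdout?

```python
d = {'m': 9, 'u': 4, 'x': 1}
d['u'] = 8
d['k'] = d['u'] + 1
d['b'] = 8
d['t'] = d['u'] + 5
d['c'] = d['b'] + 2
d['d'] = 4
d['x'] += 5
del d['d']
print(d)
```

d['u'] = 8 → {'m': 9, 'u': 8, 'x': 1}
d['k'] = d['u']+1 = 9 → {'m': 9, 'u': 8, 'x': 1, 'k': 9}
d['b'] = 8 → {'m': 9, 'u': 8, 'x': 1, 'k': 9, 'b': 8}
d['t'] = d['u']+5 = 13 → {'m': 9, 'u': 8, 'x': 1, 'k': 9, 'b': 8, 't': 13}
d['c'] = d['b']+2 = 10 → {'m': 9, 'u': 8, 'x': 1, 'k': 9, 'b': 8, 't': 13, 'c': 10}
d['d'] = 4 → {'m': 9, 'u': 8, 'x': 1, 'k': 9, 'b': 8, 't': 13, 'c': 10, 'd': 4}
d['x'] = 1+5 = 6 → {'m': 9, 'u': 8, 'x': 6, 'k': 9, 'b': 8, 't': 13, 'c': 10, 'd': 4}
del 'd' → {'m': 9, 'u': 8, 'x': 6, 'k': 9, 'b': 8, 't': 13, 'c': 10}

{'m': 9, 'u': 8, 'x': 6, 'k': 9, 'b': 8, 't': 13, 'c': 10}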